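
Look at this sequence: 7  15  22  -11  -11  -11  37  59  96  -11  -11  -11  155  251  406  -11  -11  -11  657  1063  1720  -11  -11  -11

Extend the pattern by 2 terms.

2783, 4503

The slot pattern repeats as AAABBB (period 6), so there are 2 interleaved tracks.
Track A is 7, 15, 22, 37, 59, 96, 155, 251, 406, 657, 1063, 1720, which is each term equals the sum of the previous two.
Track B is -11, -11, -11, -11, -11, -11, -11, -11, -11, -11, -11, -11, which is always -11.
Position 25 → track A, term 13 = 2783.
Position 26 falls in track A as its term 14, giving 4503.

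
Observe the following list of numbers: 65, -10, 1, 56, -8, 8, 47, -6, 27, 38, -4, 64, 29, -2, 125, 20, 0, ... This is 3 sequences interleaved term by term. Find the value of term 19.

11

Taking every 3rd term gives 3 separate tracks.
Track A = 65, 56, 47, 38, 29, 20: subtracting 9 each time.
Track B = -10, -8, -6, -4, -2, 0: arithmetic, step +2.
Track C = 1, 8, 27, 64, 125: the cubes 1³, 2³, 3³, ….
Position 19 falls in track A as its term 7, giving 11.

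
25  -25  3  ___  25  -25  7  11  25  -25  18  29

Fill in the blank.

Positions follow the repeating pattern AABB; grouping by letter gives 2 tracks.
Stream A: 25, -25, 25, -25, 25, -25 (alternating ±25).
Stream B: 3, ?, 7, 11, 18, 29 (Fibonacci-style (each term is the sum of the two before it)).
The gap is stream B's term 2; the rule gives 4.

4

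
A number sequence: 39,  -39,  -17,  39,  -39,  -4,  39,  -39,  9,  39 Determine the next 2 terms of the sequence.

-39, 22

Positions follow the repeating pattern AAB; grouping by letter gives 2 tracks.
Track A: 39, -39, 39, -39, 39, -39, 39 (the oscillation 39·(−1)^(n+1)).
Track B: -17, -4, 9 (arithmetic, step +13).
Term 11 comes from track A (its 8th entry): -39.
Position 12 → track B, term 4 = 22.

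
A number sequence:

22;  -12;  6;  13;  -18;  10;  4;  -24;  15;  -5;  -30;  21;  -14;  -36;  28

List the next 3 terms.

Split by position mod 3 into 3 tracks.
Track A is 22, 13, 4, -5, -14, which is subtracting 9 each time.
Track B is -12, -18, -24, -30, -36, which is arithmetic with common difference −6.
Track C is 6, 10, 15, 21, 28, which is triangular numbers n(n+1)/2 for n = 3, 4, ….
Position 16 falls in track A as its term 6, giving -23.
Term 17 comes from track B (its 6th entry): -42.
Term 18 comes from track C (its 6th entry): 36.

-23, -42, 36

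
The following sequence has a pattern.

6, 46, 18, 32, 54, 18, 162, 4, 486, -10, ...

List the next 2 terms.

1458, -24

The terms cycle through 2 interleaved subsequences.
Subsequence A: 6, 18, 54, 162, 486 (multiplying by 3 each time).
Subsequence B: 46, 32, 18, 4, -10 (arithmetic, step −14).
Position 11 falls in subsequence A as its term 6, giving 1458.
The 12th slot belongs to subsequence B; its 6th term is -24.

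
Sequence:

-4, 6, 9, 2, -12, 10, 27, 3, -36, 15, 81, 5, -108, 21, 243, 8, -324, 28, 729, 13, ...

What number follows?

-972

Split by position mod 4: positions 1, 5, 9, … form one track, and each other residue class forms its own.
Track A is -4, -12, -36, -108, -324, which is a geometric progression (common ratio 3).
Track B is 6, 10, 15, 21, 28, which is the triangular numbers T_3, T_4, ….
Track C is 9, 27, 81, 243, 729, which is powers of 3.
Track D is 2, 3, 5, 8, 13, which is each term equals the sum of the previous two.
Position 21 → track A, term 6 = -972.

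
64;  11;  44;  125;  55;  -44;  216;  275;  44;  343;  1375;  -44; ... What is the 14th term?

Split by position mod 3: positions 1, 4, 7, … form one track, and each other residue class forms its own.
Stream A is 64, 125, 216, 343, which is perfect cubes starting at 4³.
Stream B is 11, 55, 275, 1375, which is geometric with ratio 5.
Stream C is 44, -44, 44, -44, which is the oscillation 44·(−1)^(n+1).
Term 14 comes from stream B (its 5th entry): 6875.

6875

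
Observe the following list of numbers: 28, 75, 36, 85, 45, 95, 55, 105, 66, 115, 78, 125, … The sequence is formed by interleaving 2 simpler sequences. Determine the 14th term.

135

Positions 1, 3, 5, … form one subsequence and positions 2, 4, 6, … form another.
Subsequence A: 28, 36, 45, 55, 66, 78 — the triangular numbers T_7, T_8, ….
Subsequence B: 75, 85, 95, 105, 115, 125 — linear: a_n = 65 + 10·n.
Position 14 → subsequence B, term 7 = 135.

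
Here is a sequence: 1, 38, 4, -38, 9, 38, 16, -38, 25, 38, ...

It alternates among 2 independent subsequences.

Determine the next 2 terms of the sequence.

Positions 1, 3, 5, … form one subsequence and positions 2, 4, 6, … form another.
Track A: 1, 4, 9, 16, 25. Consecutive squares n² from n = 1.
Track B: 38, -38, 38, -38, 38. Oscillating between 38 and -38.
Term 11 comes from track A (its 6th entry): 36.
Term 12 comes from track B (its 6th entry): -38.

36, -38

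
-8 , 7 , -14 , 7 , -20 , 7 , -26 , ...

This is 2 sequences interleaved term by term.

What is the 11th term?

-38

Positions 1, 3, 5, … form one subsequence and positions 2, 4, 6, … form another.
Track A: -8, -14, -20, -26 (arithmetic, step −6).
Track B: 7, 7, 7 (always 7).
Position 11 falls in track A as its term 6, giving -38.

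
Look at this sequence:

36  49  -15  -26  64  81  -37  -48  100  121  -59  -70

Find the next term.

144

The slot pattern repeats as AABB (period 4), so there are 2 interleaved tracks.
Track A is 36, 49, 64, 81, 100, 121, which is consecutive squares n² from n = 6.
Track B is -15, -26, -37, -48, -59, -70, which is arithmetic with common difference −11.
Position 13 falls in track A as its term 7, giving 144.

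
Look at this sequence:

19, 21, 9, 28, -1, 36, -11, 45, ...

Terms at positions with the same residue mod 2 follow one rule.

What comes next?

The terms cycle through 2 interleaved subsequences.
Track A: 19, 9, -1, -11 (subtracting 10 each time).
Track B: 21, 28, 36, 45 (triangular numbers n(n+1)/2 for n = 6, 7, …).
Term 9 comes from track A (its 5th entry): -21.

-21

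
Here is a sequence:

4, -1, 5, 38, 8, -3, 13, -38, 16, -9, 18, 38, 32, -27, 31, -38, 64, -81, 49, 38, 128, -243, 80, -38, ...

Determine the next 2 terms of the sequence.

Split by position mod 4: positions 1, 5, 9, … form one track, and each other residue class forms its own.
Stream A = 4, 8, 16, 32, 64, 128: powers 2^2, 2^3, 2^4, ….
Stream B = -1, -3, -9, -27, -81, -243: geometric, ×3 each step.
Stream C = 5, 13, 18, 31, 49, 80: Fibonacci-style (each term is the sum of the two before it).
Stream D = 38, -38, 38, -38, 38, -38: alternating ±38.
The 25th slot belongs to stream A; its 7th term is 256.
Position 26 → stream B, term 7 = -729.

256, -729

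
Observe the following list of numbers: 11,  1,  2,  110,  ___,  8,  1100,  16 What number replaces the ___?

Reading positions in blocks of 3 reveals the pattern ABB — 2 tracks woven together.
Subsequence A: 11, 110, 1100 — geometric with ratio 10.
Subsequence B: 1, 2, ?, 8, 16 — powers of 2.
The gap is subsequence B's term 3; the rule gives 4.

4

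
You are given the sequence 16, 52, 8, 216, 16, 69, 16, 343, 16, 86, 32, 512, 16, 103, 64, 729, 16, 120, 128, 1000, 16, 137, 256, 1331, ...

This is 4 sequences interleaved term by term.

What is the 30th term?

171

Split by position mod 4: positions 1, 5, 9, … form one track, and each other residue class forms its own.
Track A = 16, 16, 16, 16, 16, 16: constant 16.
Track B = 52, 69, 86, 103, 120, 137: arithmetic with common difference +17.
Track C = 8, 16, 32, 64, 128, 256: powers 2^3, 2^4, 2^5, ….
Track D = 216, 343, 512, 729, 1000, 1331: the cubes 6³, 7³, 8³, ….
The 30th slot belongs to track B; its 8th term is 171.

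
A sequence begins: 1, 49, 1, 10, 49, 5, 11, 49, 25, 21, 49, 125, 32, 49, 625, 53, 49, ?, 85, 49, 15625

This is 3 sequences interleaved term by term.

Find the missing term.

3125

Read the sequence 3 terms at a time; column i is its own pattern.
Track A: 1, 10, 11, 21, 32, 53, 85 — Fibonacci-style (each term is the sum of the two before it).
Track B: 49, 49, 49, 49, 49, 49, 49 — the constant sequence 49.
Track C: 1, 5, 25, 125, 625, ?, 15625 — successive powers of 5.
Filling track C at index 6 by its rule yields 3125.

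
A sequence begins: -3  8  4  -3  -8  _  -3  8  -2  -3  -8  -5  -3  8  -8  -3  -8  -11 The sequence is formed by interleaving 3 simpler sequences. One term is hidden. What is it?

Taking every 3rd term gives 3 separate tracks.
Stream A: -3, -3, -3, -3, -3, -3. Always -3.
Stream B: 8, -8, 8, -8, 8, -8. The oscillation 8·(−1)^(n+1).
Stream C: 4, ?, -2, -5, -8, -11. Linear: a_n = 7 − 3·n.
Stream C's pattern makes the blank 1.

1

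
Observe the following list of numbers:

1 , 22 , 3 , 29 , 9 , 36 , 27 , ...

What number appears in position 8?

Positions 1, 3, 5, … form one subsequence and positions 2, 4, 6, … form another.
Subsequence A: 1, 3, 9, 27. Multiplying by 3 each time.
Subsequence B: 22, 29, 36. Linear: a_n = 15 + 7·n.
Term 8 comes from subsequence B (its 4th entry): 43.

43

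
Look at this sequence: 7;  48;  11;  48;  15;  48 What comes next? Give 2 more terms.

19, 48

Odd-indexed and even-indexed terms follow separate rules.
Stream A = 7, 11, 15: adding 4 each time.
Stream B = 48, 48, 48: constant 48.
The 7th slot belongs to stream A; its 4th term is 19.
Term 8 comes from stream B (its 4th entry): 48.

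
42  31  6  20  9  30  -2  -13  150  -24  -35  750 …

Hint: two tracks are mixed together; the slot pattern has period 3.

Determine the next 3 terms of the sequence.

-46, -57, 3750

Reading positions in blocks of 3 reveals the pattern AAB — 2 tracks woven together.
Stream A = 42, 31, 20, 9, -2, -13, -24, -35: linear: a_n = 53 − 11·n.
Stream B = 6, 30, 150, 750: multiplying by 5 each time.
Position 13 falls in stream A as its term 9, giving -46.
The 14th slot belongs to stream A; its 10th term is -57.
Term 15 comes from stream B (its 5th entry): 3750.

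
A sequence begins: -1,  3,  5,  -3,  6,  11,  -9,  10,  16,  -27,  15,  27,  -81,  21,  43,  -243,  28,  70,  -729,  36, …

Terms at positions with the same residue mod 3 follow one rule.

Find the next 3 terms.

113, -2187, 45

Read the sequence 3 terms at a time; column i is its own pattern.
Track A: -1, -3, -9, -27, -81, -243, -729 (a geometric progression (common ratio 3)).
Track B: 3, 6, 10, 15, 21, 28, 36 (triangular numbers starting at T_2).
Track C: 5, 11, 16, 27, 43, 70 (each term equals the sum of the previous two).
The 21st slot belongs to track C; its 7th term is 113.
Position 22 falls in track A as its term 8, giving -2187.
Position 23 → track B, term 8 = 45.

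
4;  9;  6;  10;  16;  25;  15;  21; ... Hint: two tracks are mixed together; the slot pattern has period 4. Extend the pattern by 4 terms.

36, 49, 28, 36

Positions follow the repeating pattern AABB; grouping by letter gives 2 tracks.
Subsequence A = 4, 9, 16, 25: consecutive squares n² from n = 2.
Subsequence B = 6, 10, 15, 21: triangular numbers n(n+1)/2 for n = 3, 4, ….
The 9th slot belongs to subsequence A; its 5th term is 36.
Position 10 falls in subsequence A as its term 6, giving 49.
Position 11 falls in subsequence B as its term 5, giving 28.
Position 12 → subsequence B, term 6 = 36.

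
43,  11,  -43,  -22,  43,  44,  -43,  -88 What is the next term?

43

Positions 1, 3, 5, … form one subsequence and positions 2, 4, 6, … form another.
Track A: 43, -43, 43, -43 — oscillating between 43 and -43.
Track B: 11, -22, 44, -88 — a geometric progression (common ratio -2).
Position 9 → track A, term 5 = 43.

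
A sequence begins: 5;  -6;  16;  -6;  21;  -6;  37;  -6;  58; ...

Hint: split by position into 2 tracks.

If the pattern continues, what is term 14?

-6

Positions 1, 3, 5, … form one subsequence and positions 2, 4, 6, … form another.
Subsequence A: 5, 16, 21, 37, 58 — a Fibonacci-like recurrence a_n = a_{n-1} + a_{n-2}.
Subsequence B: -6, -6, -6, -6 — always -6.
Position 14 → subsequence B, term 7 = -6.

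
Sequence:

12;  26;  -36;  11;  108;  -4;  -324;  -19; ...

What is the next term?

972

Taking every 2nd term gives 2 separate tracks.
Track A: 12, -36, 108, -324 (geometric, ×-3 each step).
Track B: 26, 11, -4, -19 (linear: a_n = 41 − 15·n).
The 9th slot belongs to track A; its 5th term is 972.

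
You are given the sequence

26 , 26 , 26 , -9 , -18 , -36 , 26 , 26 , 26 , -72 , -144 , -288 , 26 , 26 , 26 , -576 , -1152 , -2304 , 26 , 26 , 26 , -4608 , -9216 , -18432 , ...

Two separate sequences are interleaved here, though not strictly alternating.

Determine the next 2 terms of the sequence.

Positions follow the repeating pattern AAABBB; grouping by letter gives 2 tracks.
Subsequence A = 26, 26, 26, 26, 26, 26, 26, 26, 26, 26, 26, 26: constant 26.
Subsequence B = -9, -18, -36, -72, -144, -288, -576, -1152, -2304, -4608, -9216, -18432: geometric with ratio 2.
The 25th slot belongs to subsequence A; its 13th term is 26.
Term 26 comes from subsequence A (its 14th entry): 26.

26, 26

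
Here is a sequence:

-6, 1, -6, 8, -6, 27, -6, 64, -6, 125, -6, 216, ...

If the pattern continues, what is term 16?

The terms cycle through 2 interleaved subsequences.
Subsequence A: -6, -6, -6, -6, -6, -6. Constant -6.
Subsequence B: 1, 8, 27, 64, 125, 216. Consecutive cubes n³ from n = 1.
The 16th slot belongs to subsequence B; its 8th term is 512.

512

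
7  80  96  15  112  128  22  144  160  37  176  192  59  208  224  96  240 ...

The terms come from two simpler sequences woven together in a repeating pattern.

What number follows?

The slot pattern repeats as ABB (period 3), so there are 2 interleaved tracks.
Track A is 7, 15, 22, 37, 59, 96, which is each term equals the sum of the previous two.
Track B is 80, 96, 112, 128, 144, 160, 176, 192, 208, 224, 240, which is arithmetic with common difference +16.
Position 18 → track B, term 12 = 256.

256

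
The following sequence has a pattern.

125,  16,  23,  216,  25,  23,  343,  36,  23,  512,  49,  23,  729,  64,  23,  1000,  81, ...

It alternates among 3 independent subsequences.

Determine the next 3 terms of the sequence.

Taking every 3rd term gives 3 separate tracks.
Subsequence A is 125, 216, 343, 512, 729, 1000, which is perfect cubes starting at 5³.
Subsequence B is 16, 25, 36, 49, 64, 81, which is the squares 4², 5², 6², ….
Subsequence C is 23, 23, 23, 23, 23, which is constant 23.
Position 18 falls in subsequence C as its term 6, giving 23.
Position 19 → subsequence A, term 7 = 1331.
Position 20 → subsequence B, term 7 = 100.

23, 1331, 100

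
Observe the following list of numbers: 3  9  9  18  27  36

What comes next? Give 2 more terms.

81, 72

Positions 1, 3, 5, … form one subsequence and positions 2, 4, 6, … form another.
Track A is 3, 9, 27, which is successive powers of 3.
Track B is 9, 18, 36, which is geometric, ×2 each step.
Position 7 → track A, term 4 = 81.
Position 8 → track B, term 4 = 72.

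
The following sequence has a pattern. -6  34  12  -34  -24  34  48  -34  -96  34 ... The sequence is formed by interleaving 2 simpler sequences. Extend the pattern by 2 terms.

192, -34

Split by position mod 2 into 2 tracks.
Track A: -6, 12, -24, 48, -96 (geometric, ×-2 each step).
Track B: 34, -34, 34, -34, 34 (alternating ±34).
Term 11 comes from track A (its 6th entry): 192.
Term 12 comes from track B (its 6th entry): -34.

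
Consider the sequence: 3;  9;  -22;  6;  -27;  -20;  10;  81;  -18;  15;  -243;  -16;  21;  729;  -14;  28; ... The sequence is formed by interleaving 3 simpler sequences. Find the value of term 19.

36

Split by position mod 3: positions 1, 4, 7, … form one track, and each other residue class forms its own.
Stream A: 3, 6, 10, 15, 21, 28. The triangular numbers T_2, T_3, ….
Stream B: 9, -27, 81, -243, 729. Geometric, ×-3 each step.
Stream C: -22, -20, -18, -16, -14. Adding 2 each time.
Position 19 falls in stream A as its term 7, giving 36.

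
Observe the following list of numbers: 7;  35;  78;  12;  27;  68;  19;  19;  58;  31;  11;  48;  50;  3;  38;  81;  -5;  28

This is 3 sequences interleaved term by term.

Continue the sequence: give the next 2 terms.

131, -13

Split by position mod 3: positions 1, 4, 7, … form one track, and each other residue class forms its own.
Track A = 7, 12, 19, 31, 50, 81: a Fibonacci-like recurrence a_n = a_{n-1} + a_{n-2}.
Track B = 35, 27, 19, 11, 3, -5: arithmetic, step −8.
Track C = 78, 68, 58, 48, 38, 28: subtracting 10 each time.
The 19th slot belongs to track A; its 7th term is 131.
The 20th slot belongs to track B; its 7th term is -13.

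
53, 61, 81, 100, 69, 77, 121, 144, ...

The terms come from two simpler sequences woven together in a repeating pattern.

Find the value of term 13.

Reading positions in blocks of 4 reveals the pattern AABB — 2 tracks woven together.
Track A: 53, 61, 69, 77 — arithmetic with common difference +8.
Track B: 81, 100, 121, 144 — the squares 9², 10², 11², ….
The 13th slot belongs to track A; its 7th term is 101.

101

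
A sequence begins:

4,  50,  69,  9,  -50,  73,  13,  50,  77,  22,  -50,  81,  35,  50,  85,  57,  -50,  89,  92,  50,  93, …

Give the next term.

149

Split by position mod 3 into 3 tracks.
Track A is 4, 9, 13, 22, 35, 57, 92, which is each term equals the sum of the previous two.
Track B is 50, -50, 50, -50, 50, -50, 50, which is oscillating between 50 and -50.
Track C is 69, 73, 77, 81, 85, 89, 93, which is linear: a_n = 65 + 4·n.
Position 22 falls in track A as its term 8, giving 149.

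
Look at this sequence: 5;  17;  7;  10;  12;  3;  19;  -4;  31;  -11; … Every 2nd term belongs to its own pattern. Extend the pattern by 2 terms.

50, -18

Split by position mod 2 into 2 tracks.
Stream A is 5, 7, 12, 19, 31, which is each term equals the sum of the previous two.
Stream B is 17, 10, 3, -4, -11, which is linear: a_n = 24 − 7·n.
Position 11 → stream A, term 6 = 50.
Position 12 → stream B, term 6 = -18.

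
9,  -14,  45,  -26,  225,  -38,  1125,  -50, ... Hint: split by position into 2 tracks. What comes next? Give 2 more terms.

Taking every 2nd term gives 2 separate tracks.
Subsequence A: 9, 45, 225, 1125. Multiplying by 5 each time.
Subsequence B: -14, -26, -38, -50. Arithmetic with common difference −12.
Position 9 → subsequence A, term 5 = 5625.
Term 10 comes from subsequence B (its 5th entry): -62.

5625, -62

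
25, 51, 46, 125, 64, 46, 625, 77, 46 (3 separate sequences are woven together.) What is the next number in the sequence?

3125

Split by position mod 3 into 3 tracks.
Stream A = 25, 125, 625: powers of 5.
Stream B = 51, 64, 77: arithmetic, step +13.
Stream C = 46, 46, 46: always 46.
Position 10 falls in stream A as its term 4, giving 3125.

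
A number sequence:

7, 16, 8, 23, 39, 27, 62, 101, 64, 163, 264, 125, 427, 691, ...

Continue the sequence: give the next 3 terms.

The slot pattern repeats as AAB (period 3), so there are 2 interleaved tracks.
Stream A: 7, 16, 23, 39, 62, 101, 163, 264, 427, 691. Fibonacci-style (each term is the sum of the two before it).
Stream B: 8, 27, 64, 125. Perfect cubes starting at 2³.
Position 15 falls in stream B as its term 5, giving 216.
The 16th slot belongs to stream A; its 11th term is 1118.
The 17th slot belongs to stream A; its 12th term is 1809.

216, 1118, 1809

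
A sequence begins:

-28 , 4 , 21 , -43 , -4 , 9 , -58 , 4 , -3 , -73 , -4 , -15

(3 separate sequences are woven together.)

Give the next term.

-88

Split by position mod 3 into 3 tracks.
Stream A: -28, -43, -58, -73. Arithmetic, step −15.
Stream B: 4, -4, 4, -4. Oscillating between 4 and -4.
Stream C: 21, 9, -3, -15. Subtracting 12 each time.
Position 13 falls in stream A as its term 5, giving -88.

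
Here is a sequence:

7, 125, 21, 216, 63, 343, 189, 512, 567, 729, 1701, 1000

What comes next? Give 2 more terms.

The terms cycle through 2 interleaved subsequences.
Stream A = 7, 21, 63, 189, 567, 1701: a geometric progression (common ratio 3).
Stream B = 125, 216, 343, 512, 729, 1000: perfect cubes starting at 5³.
Term 13 comes from stream A (its 7th entry): 5103.
The 14th slot belongs to stream B; its 7th term is 1331.

5103, 1331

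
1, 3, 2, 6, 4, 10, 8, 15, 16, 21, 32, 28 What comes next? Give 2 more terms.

64, 36

Positions 1, 3, 5, … form one subsequence and positions 2, 4, 6, … form another.
Track A: 1, 2, 4, 8, 16, 32 — successive powers of 2.
Track B: 3, 6, 10, 15, 21, 28 — triangular numbers starting at T_2.
Position 13 falls in track A as its term 7, giving 64.
Term 14 comes from track B (its 7th entry): 36.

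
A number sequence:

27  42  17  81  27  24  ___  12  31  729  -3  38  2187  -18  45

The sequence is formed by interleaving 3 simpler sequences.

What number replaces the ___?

243

Taking every 3rd term gives 3 separate tracks.
Subsequence A: 27, 81, ?, 729, 2187. Successive powers of 3.
Subsequence B: 42, 27, 12, -3, -18. Linear: a_n = 57 − 15·n.
Subsequence C: 17, 24, 31, 38, 45. Arithmetic with common difference +7.
Subsequence A's pattern makes the blank 243.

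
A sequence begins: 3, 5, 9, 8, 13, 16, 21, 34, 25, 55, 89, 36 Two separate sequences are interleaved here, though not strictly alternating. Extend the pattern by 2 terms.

Reading positions in blocks of 3 reveals the pattern AAB — 2 tracks woven together.
Stream A: 3, 5, 8, 13, 21, 34, 55, 89 (a Fibonacci-like recurrence a_n = a_{n-1} + a_{n-2}).
Stream B: 9, 16, 25, 36 (the squares 3², 4², 5², …).
The 13th slot belongs to stream A; its 9th term is 144.
The 14th slot belongs to stream A; its 10th term is 233.

144, 233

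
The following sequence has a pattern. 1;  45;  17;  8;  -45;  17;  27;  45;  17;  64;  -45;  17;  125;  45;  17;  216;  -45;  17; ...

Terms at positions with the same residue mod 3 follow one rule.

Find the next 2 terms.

Read the sequence 3 terms at a time; column i is its own pattern.
Stream A is 1, 8, 27, 64, 125, 216, which is the cubes 1³, 2³, 3³, ….
Stream B is 45, -45, 45, -45, 45, -45, which is alternating ±45.
Stream C is 17, 17, 17, 17, 17, 17, which is the constant sequence 17.
Term 19 comes from stream A (its 7th entry): 343.
Term 20 comes from stream B (its 7th entry): 45.

343, 45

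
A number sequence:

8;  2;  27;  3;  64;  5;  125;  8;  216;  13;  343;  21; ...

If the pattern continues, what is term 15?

729

Odd-indexed and even-indexed terms follow separate rules.
Stream A is 8, 27, 64, 125, 216, 343, which is perfect cubes starting at 2³.
Stream B is 2, 3, 5, 8, 13, 21, which is a Fibonacci-like recurrence a_n = a_{n-1} + a_{n-2}.
The 15th slot belongs to stream A; its 8th term is 729.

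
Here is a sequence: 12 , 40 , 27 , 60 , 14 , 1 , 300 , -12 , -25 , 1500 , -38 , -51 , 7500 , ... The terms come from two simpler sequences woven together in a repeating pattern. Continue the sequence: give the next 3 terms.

Reading positions in blocks of 3 reveals the pattern ABB — 2 tracks woven together.
Track A = 12, 60, 300, 1500, 7500: a geometric progression (common ratio 5).
Track B = 40, 27, 14, 1, -12, -25, -38, -51: subtracting 13 each time.
Position 14 → track B, term 9 = -64.
Position 15 falls in track B as its term 10, giving -77.
The 16th slot belongs to track A; its 6th term is 37500.

-64, -77, 37500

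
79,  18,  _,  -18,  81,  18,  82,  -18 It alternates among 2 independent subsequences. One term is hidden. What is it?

Positions 1, 3, 5, … form one subsequence and positions 2, 4, 6, … form another.
Stream A: 79, ?, 81, 82 — arithmetic, step +1.
Stream B: 18, -18, 18, -18 — oscillating between 18 and -18.
Filling stream A at index 2 by its rule yields 80.

80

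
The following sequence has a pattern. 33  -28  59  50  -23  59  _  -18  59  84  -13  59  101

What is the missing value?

67

The terms cycle through 3 interleaved subsequences.
Track A is 33, 50, ?, 84, 101, which is linear: a_n = 16 + 17·n.
Track B is -28, -23, -18, -13, which is arithmetic with common difference +5.
Track C is 59, 59, 59, 59, which is constant 59.
So the missing entry in track A is 67.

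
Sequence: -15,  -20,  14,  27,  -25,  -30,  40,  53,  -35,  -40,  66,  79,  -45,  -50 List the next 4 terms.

92, 105, -55, -60

Reading positions in blocks of 4 reveals the pattern AABB — 2 tracks woven together.
Track A is -15, -20, -25, -30, -35, -40, -45, -50, which is subtracting 5 each time.
Track B is 14, 27, 40, 53, 66, 79, which is adding 13 each time.
The 15th slot belongs to track B; its 7th term is 92.
Position 16 → track B, term 8 = 105.
Position 17 falls in track A as its term 9, giving -55.
Position 18 → track A, term 10 = -60.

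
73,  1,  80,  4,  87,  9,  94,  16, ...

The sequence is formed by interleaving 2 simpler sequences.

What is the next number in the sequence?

Positions 1, 3, 5, … form one subsequence and positions 2, 4, 6, … form another.
Stream A is 73, 80, 87, 94, which is adding 7 each time.
Stream B is 1, 4, 9, 16, which is the squares 1², 2², 3², ….
Position 9 falls in stream A as its term 5, giving 101.

101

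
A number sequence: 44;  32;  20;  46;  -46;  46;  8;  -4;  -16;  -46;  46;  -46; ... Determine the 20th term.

-76

Reading positions in blocks of 6 reveals the pattern AAABBB — 2 tracks woven together.
Track A = 44, 32, 20, 8, -4, -16: arithmetic with common difference −12.
Track B = 46, -46, 46, -46, 46, -46: the oscillation 46·(−1)^(n+1).
Position 20 falls in track A as its term 11, giving -76.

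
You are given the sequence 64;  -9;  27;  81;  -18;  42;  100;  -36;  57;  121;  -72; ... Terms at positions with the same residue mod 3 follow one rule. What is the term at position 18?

Split by position mod 3: positions 1, 4, 7, … form one track, and each other residue class forms its own.
Stream A: 64, 81, 100, 121 — the squares 8², 9², 10², ….
Stream B: -9, -18, -36, -72 — a geometric progression (common ratio 2).
Stream C: 27, 42, 57 — arithmetic with common difference +15.
The 18th slot belongs to stream C; its 6th term is 102.

102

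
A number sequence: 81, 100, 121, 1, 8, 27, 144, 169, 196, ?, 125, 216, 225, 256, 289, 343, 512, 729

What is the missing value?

64

Positions follow the repeating pattern AAABBB; grouping by letter gives 2 tracks.
Subsequence A: 81, 100, 121, 144, 169, 196, 225, 256, 289 (consecutive squares n² from n = 9).
Subsequence B: 1, 8, 27, ?, 125, 216, 343, 512, 729 (consecutive cubes n³ from n = 1).
So the missing entry in subsequence B is 64.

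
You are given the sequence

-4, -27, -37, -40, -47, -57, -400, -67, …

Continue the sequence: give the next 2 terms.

Reading positions in blocks of 3 reveals the pattern ABB — 2 tracks woven together.
Subsequence A: -4, -40, -400 — geometric with ratio 10.
Subsequence B: -27, -37, -47, -57, -67 — linear: a_n = -17 − 10·n.
Term 9 comes from subsequence B (its 6th entry): -77.
The 10th slot belongs to subsequence A; its 4th term is -4000.

-77, -4000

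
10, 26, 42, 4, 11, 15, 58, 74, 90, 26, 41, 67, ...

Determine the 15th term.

138

The slot pattern repeats as AAABBB (period 6), so there are 2 interleaved tracks.
Stream A: 10, 26, 42, 58, 74, 90. Adding 16 each time.
Stream B: 4, 11, 15, 26, 41, 67. Fibonacci-style (each term is the sum of the two before it).
Position 15 falls in stream A as its term 9, giving 138.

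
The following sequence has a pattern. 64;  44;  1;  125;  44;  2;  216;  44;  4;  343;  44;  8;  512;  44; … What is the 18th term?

32

Taking every 3rd term gives 3 separate tracks.
Subsequence A: 64, 125, 216, 343, 512 (consecutive cubes n³ from n = 4).
Subsequence B: 44, 44, 44, 44, 44 (the constant sequence 44).
Subsequence C: 1, 2, 4, 8 (powers of 2).
Position 18 → subsequence C, term 6 = 32.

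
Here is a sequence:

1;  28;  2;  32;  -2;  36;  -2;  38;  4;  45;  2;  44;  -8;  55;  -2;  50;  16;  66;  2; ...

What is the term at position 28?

Read the sequence 4 terms at a time; column i is its own pattern.
Track A: 1, -2, 4, -8, 16 (geometric, ×-2 each step).
Track B: 28, 36, 45, 55, 66 (triangular numbers starting at T_7).
Track C: 2, -2, 2, -2, 2 (alternating ±2).
Track D: 32, 38, 44, 50 (arithmetic with common difference +6).
The 28th slot belongs to track D; its 7th term is 68.

68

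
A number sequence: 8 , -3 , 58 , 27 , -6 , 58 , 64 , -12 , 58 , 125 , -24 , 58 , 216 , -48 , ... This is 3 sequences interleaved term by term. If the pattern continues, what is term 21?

Split by position mod 3: positions 1, 4, 7, … form one track, and each other residue class forms its own.
Subsequence A: 8, 27, 64, 125, 216 — consecutive cubes n³ from n = 2.
Subsequence B: -3, -6, -12, -24, -48 — geometric with ratio 2.
Subsequence C: 58, 58, 58, 58 — the constant sequence 58.
Position 21 falls in subsequence C as its term 7, giving 58.

58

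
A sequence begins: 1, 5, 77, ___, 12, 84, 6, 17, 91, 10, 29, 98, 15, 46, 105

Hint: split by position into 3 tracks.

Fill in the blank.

Taking every 3rd term gives 3 separate tracks.
Stream A: 1, ?, 6, 10, 15. Triangular numbers n(n+1)/2 for n = 1, 2, ….
Stream B: 5, 12, 17, 29, 46. Each term equals the sum of the previous two.
Stream C: 77, 84, 91, 98, 105. Arithmetic, step +7.
Filling stream A at index 2 by its rule yields 3.

3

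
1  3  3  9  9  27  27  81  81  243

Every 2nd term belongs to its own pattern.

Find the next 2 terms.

Taking every 2nd term gives 2 separate tracks.
Stream A is 1, 3, 9, 27, 81, which is geometric with ratio 3.
Stream B is 3, 9, 27, 81, 243, which is powers of 3.
Position 11 → stream A, term 6 = 243.
The 12th slot belongs to stream B; its 6th term is 729.

243, 729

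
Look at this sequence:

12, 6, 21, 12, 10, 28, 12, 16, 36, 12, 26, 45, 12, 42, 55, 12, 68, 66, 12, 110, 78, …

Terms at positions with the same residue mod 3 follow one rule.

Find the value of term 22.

Split by position mod 3: positions 1, 4, 7, … form one track, and each other residue class forms its own.
Stream A: 12, 12, 12, 12, 12, 12, 12 — the constant sequence 12.
Stream B: 6, 10, 16, 26, 42, 68, 110 — a Fibonacci-like recurrence a_n = a_{n-1} + a_{n-2}.
Stream C: 21, 28, 36, 45, 55, 66, 78 — triangular numbers starting at T_6.
Position 22 falls in stream A as its term 8, giving 12.

12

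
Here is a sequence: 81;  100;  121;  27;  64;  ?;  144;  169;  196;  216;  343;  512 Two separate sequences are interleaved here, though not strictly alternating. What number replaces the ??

Positions follow the repeating pattern AAABBB; grouping by letter gives 2 tracks.
Track A: 81, 100, 121, 144, 169, 196. Consecutive squares n² from n = 9.
Track B: 27, 64, ?, 216, 343, 512. Consecutive cubes n³ from n = 3.
Track B's pattern makes the blank 125.

125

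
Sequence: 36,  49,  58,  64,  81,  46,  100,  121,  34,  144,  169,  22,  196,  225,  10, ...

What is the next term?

The slot pattern repeats as AAB (period 3), so there are 2 interleaved tracks.
Track A: 36, 49, 64, 81, 100, 121, 144, 169, 196, 225. Consecutive squares n² from n = 6.
Track B: 58, 46, 34, 22, 10. Subtracting 12 each time.
Position 16 → track A, term 11 = 256.

256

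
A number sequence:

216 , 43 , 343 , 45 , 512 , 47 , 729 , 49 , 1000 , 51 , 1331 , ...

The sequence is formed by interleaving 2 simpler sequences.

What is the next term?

Taking every 2nd term gives 2 separate tracks.
Track A: 216, 343, 512, 729, 1000, 1331 (perfect cubes starting at 6³).
Track B: 43, 45, 47, 49, 51 (linear: a_n = 41 + 2·n).
Position 12 → track B, term 6 = 53.

53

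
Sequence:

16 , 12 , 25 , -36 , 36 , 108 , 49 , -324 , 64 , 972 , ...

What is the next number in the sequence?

81

Taking every 2nd term gives 2 separate tracks.
Track A = 16, 25, 36, 49, 64: consecutive squares n² from n = 4.
Track B = 12, -36, 108, -324, 972: geometric with ratio -3.
Position 11 → track A, term 6 = 81.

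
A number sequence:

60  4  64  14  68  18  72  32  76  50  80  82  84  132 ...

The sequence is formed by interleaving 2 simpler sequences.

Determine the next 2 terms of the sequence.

Split by position mod 2 into 2 tracks.
Track A: 60, 64, 68, 72, 76, 80, 84 — adding 4 each time.
Track B: 4, 14, 18, 32, 50, 82, 132 — Fibonacci-style (each term is the sum of the two before it).
Term 15 comes from track A (its 8th entry): 88.
Position 16 falls in track B as its term 8, giving 214.

88, 214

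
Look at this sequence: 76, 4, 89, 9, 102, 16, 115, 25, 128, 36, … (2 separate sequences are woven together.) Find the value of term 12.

Positions 1, 3, 5, … form one subsequence and positions 2, 4, 6, … form another.
Track A is 76, 89, 102, 115, 128, which is arithmetic with common difference +13.
Track B is 4, 9, 16, 25, 36, which is consecutive squares n² from n = 2.
Term 12 comes from track B (its 6th entry): 49.

49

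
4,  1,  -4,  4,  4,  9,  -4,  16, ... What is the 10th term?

Odd-indexed and even-indexed terms follow separate rules.
Track A: 4, -4, 4, -4 (the oscillation 4·(−1)^(n+1)).
Track B: 1, 4, 9, 16 (perfect squares starting at 1²).
Term 10 comes from track B (its 5th entry): 25.

25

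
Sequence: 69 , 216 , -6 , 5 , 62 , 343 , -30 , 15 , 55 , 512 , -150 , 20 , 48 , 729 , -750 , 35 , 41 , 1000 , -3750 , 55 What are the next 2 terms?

The terms cycle through 4 interleaved subsequences.
Track A is 69, 62, 55, 48, 41, which is linear: a_n = 76 − 7·n.
Track B is 216, 343, 512, 729, 1000, which is the cubes 6³, 7³, 8³, ….
Track C is -6, -30, -150, -750, -3750, which is geometric, ×5 each step.
Track D is 5, 15, 20, 35, 55, which is Fibonacci-style (each term is the sum of the two before it).
The 21st slot belongs to track A; its 6th term is 34.
Term 22 comes from track B (its 6th entry): 1331.

34, 1331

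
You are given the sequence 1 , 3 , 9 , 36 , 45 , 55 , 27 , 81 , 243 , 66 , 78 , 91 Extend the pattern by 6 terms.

729, 2187, 6561, 105, 120, 136

The slot pattern repeats as AAABBB (period 6), so there are 2 interleaved tracks.
Track A: 1, 3, 9, 27, 81, 243. Powers of 3.
Track B: 36, 45, 55, 66, 78, 91. Triangular numbers n(n+1)/2 for n = 8, 9, ….
Position 13 falls in track A as its term 7, giving 729.
The 14th slot belongs to track A; its 8th term is 2187.
The 15th slot belongs to track A; its 9th term is 6561.
Position 16 → track B, term 7 = 105.
Position 17 falls in track B as its term 8, giving 120.
Term 18 comes from track B (its 9th entry): 136.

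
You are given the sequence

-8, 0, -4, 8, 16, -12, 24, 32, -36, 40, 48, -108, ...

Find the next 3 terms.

Reading positions in blocks of 3 reveals the pattern AAB — 2 tracks woven together.
Stream A: -8, 0, 8, 16, 24, 32, 40, 48. Arithmetic with common difference +8.
Stream B: -4, -12, -36, -108. Geometric with ratio 3.
Term 13 comes from stream A (its 9th entry): 56.
The 14th slot belongs to stream A; its 10th term is 64.
The 15th slot belongs to stream B; its 5th term is -324.

56, 64, -324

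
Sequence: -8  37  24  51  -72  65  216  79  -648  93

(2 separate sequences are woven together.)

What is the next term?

Positions 1, 3, 5, … form one subsequence and positions 2, 4, 6, … form another.
Stream A: -8, 24, -72, 216, -648. A geometric progression (common ratio -3).
Stream B: 37, 51, 65, 79, 93. Linear: a_n = 23 + 14·n.
Position 11 → stream A, term 6 = 1944.

1944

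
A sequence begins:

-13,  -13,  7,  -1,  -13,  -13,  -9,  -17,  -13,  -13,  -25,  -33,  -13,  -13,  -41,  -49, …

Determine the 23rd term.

Positions follow the repeating pattern AABB; grouping by letter gives 2 tracks.
Subsequence A: -13, -13, -13, -13, -13, -13, -13, -13 (the constant sequence -13).
Subsequence B: 7, -1, -9, -17, -25, -33, -41, -49 (arithmetic with common difference −8).
Position 23 falls in subsequence B as its term 11, giving -73.

-73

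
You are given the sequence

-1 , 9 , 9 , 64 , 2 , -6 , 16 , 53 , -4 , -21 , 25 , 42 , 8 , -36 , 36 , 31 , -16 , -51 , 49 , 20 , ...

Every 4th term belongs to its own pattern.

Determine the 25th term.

-64

Taking every 4th term gives 4 separate tracks.
Subsequence A: -1, 2, -4, 8, -16 (multiplying by -2 each time).
Subsequence B: 9, -6, -21, -36, -51 (linear: a_n = 24 − 15·n).
Subsequence C: 9, 16, 25, 36, 49 (the squares 3², 4², 5², …).
Subsequence D: 64, 53, 42, 31, 20 (linear: a_n = 75 − 11·n).
Position 25 → subsequence A, term 7 = -64.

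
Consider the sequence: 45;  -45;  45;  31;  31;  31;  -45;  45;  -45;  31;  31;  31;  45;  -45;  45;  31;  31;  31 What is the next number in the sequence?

-45

The slot pattern repeats as AAABBB (period 6), so there are 2 interleaved tracks.
Stream A = 45, -45, 45, -45, 45, -45, 45, -45, 45: the oscillation 45·(−1)^(n+1).
Stream B = 31, 31, 31, 31, 31, 31, 31, 31, 31: always 31.
Position 19 → stream A, term 10 = -45.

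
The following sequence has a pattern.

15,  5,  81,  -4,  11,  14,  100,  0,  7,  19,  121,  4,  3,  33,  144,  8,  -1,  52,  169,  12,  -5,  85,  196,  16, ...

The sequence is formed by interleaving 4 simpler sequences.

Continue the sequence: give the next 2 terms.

Taking every 4th term gives 4 separate tracks.
Stream A: 15, 11, 7, 3, -1, -5 (arithmetic, step −4).
Stream B: 5, 14, 19, 33, 52, 85 (Fibonacci-style (each term is the sum of the two before it)).
Stream C: 81, 100, 121, 144, 169, 196 (perfect squares starting at 9²).
Stream D: -4, 0, 4, 8, 12, 16 (arithmetic, step +4).
Term 25 comes from stream A (its 7th entry): -9.
Term 26 comes from stream B (its 7th entry): 137.

-9, 137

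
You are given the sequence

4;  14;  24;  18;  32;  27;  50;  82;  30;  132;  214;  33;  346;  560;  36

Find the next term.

Reading positions in blocks of 3 reveals the pattern AAB — 2 tracks woven together.
Stream A: 4, 14, 18, 32, 50, 82, 132, 214, 346, 560 (each term equals the sum of the previous two).
Stream B: 24, 27, 30, 33, 36 (arithmetic with common difference +3).
Position 16 falls in stream A as its term 11, giving 906.

906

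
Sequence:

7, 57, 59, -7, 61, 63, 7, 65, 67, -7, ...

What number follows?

The slot pattern repeats as ABB (period 3), so there are 2 interleaved tracks.
Track A = 7, -7, 7, -7: the oscillation 7·(−1)^(n+1).
Track B = 57, 59, 61, 63, 65, 67: arithmetic with common difference +2.
The 11th slot belongs to track B; its 7th term is 69.

69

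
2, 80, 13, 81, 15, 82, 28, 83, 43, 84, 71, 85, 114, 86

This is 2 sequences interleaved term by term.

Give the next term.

The terms cycle through 2 interleaved subsequences.
Subsequence A: 2, 13, 15, 28, 43, 71, 114 (each term equals the sum of the previous two).
Subsequence B: 80, 81, 82, 83, 84, 85, 86 (arithmetic with common difference +1).
Position 15 falls in subsequence A as its term 8, giving 185.

185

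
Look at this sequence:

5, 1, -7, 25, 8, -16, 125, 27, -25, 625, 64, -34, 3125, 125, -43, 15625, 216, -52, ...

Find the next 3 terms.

Read the sequence 3 terms at a time; column i is its own pattern.
Subsequence A: 5, 25, 125, 625, 3125, 15625 (powers of 5).
Subsequence B: 1, 8, 27, 64, 125, 216 (consecutive cubes n³ from n = 1).
Subsequence C: -7, -16, -25, -34, -43, -52 (subtracting 9 each time).
Term 19 comes from subsequence A (its 7th entry): 78125.
Position 20 → subsequence B, term 7 = 343.
Position 21 → subsequence C, term 7 = -61.

78125, 343, -61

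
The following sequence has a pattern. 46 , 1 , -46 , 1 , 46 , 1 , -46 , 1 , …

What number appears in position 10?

Odd-indexed and even-indexed terms follow separate rules.
Track A: 46, -46, 46, -46 (alternating ±46).
Track B: 1, 1, 1, 1 (the constant sequence 1).
Position 10 → track B, term 5 = 1.

1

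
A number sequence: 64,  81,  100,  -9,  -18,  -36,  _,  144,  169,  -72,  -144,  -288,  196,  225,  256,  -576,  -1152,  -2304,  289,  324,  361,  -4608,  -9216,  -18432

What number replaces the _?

Positions follow the repeating pattern AAABBB; grouping by letter gives 2 tracks.
Stream A: 64, 81, 100, ?, 144, 169, 196, 225, 256, 289, 324, 361 (the squares 8², 9², 10², …).
Stream B: -9, -18, -36, -72, -144, -288, -576, -1152, -2304, -4608, -9216, -18432 (geometric with ratio 2).
Stream A's pattern makes the blank 121.

121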